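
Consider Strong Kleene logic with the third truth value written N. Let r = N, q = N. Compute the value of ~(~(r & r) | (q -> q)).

N

r & r = N & N = N
~(r & r) = ~N = N
q -> q = N -> N = N  [~N | N]
~(r & r) | (q -> q) = N | N = N
~(~(r & r) | (q -> q)) = ~N = N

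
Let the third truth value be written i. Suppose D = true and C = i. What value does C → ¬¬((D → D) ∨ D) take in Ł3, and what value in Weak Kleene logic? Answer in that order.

In Ł3: D → D = true → true = true
(D → D) ∨ D = true ∨ true = true
¬((D → D) ∨ D) = ¬true = false
¬¬((D → D) ∨ D) = ¬false = true
C → ¬¬((D → D) ∨ D) = i → true = true  [min(1, 1−½+1)]
In Weak Kleene logic: D → D = true → true = true
(D → D) ∨ D = true ∨ true = true
¬((D → D) ∨ D) = ¬true = false
¬¬((D → D) ∨ D) = ¬false = true
C → ¬¬((D → D) ∨ D) = i → true = i  [any arg is the third value ⇒ result is the third value]
They differ because Ł3 and Weak Kleene logic treat i differently under the binary connectives.

true; i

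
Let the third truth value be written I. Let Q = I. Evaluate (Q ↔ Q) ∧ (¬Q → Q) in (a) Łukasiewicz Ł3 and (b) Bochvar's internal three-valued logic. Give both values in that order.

In Łukasiewicz Ł3: Q ↔ Q = I ↔ I = 1
¬Q = ¬I = I
¬Q → Q = I → I = 1
(Q ↔ Q) ∧ (¬Q → Q) = 1 ∧ 1 = 1
In Bochvar's internal three-valued logic: Q ↔ Q = I ↔ I = I
¬Q = ¬I = I
¬Q → Q = I → I = I  [any arg is the third value ⇒ result is the third value]
(Q ↔ Q) ∧ (¬Q → Q) = I ∧ I = I
They differ because Łukasiewicz Ł3 and Bochvar's internal three-valued logic treat I differently under the binary connectives.

1; I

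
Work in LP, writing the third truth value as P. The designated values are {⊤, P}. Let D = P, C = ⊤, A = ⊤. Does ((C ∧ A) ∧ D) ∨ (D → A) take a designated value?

C ∧ A = ⊤ ∧ ⊤ = ⊤
(C ∧ A) ∧ D = ⊤ ∧ P = P
D → A = P → ⊤ = ⊤  [¬P ∨ ⊤]
((C ∧ A) ∧ D) ∨ (D → A) = P ∨ ⊤ = ⊤
⊤ ∈ {⊤, P}.

Yes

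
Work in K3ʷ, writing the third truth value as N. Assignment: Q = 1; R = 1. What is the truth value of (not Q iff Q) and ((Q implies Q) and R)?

not Q = not 1 = 0
not Q iff Q = 0 iff 1 = 0
Q implies Q = 1 implies 1 = 1
(Q implies Q) and R = 1 and 1 = 1
(not Q iff Q) and ((Q implies Q) and R) = 0 and 1 = 0

0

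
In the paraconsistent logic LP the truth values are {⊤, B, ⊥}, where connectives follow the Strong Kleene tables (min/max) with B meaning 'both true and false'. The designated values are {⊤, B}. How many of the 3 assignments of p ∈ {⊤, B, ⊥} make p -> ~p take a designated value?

2

p=⊤: ⊥ ·
p=B: B ✓
p=⊥: ⊤ ✓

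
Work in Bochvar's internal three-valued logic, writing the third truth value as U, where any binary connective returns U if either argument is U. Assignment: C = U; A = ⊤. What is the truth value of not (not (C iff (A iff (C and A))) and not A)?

C and A = U and ⊤ = U
A iff (C and A) = ⊤ iff U = U
C iff (A iff (C and A)) = U iff U = U
not (C iff (A iff (C and A))) = not U = U
not A = not ⊤ = ⊥
not (C iff (A iff (C and A))) and not A = U and ⊥ = U
not (not (C iff (A iff (C and A))) and not A) = not U = U

U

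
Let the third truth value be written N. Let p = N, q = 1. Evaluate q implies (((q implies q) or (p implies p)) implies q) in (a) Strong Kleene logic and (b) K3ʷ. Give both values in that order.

In Strong Kleene logic: q implies q = 1 implies 1 = 1
p implies p = N implies N = N  [not N or N]
(q implies q) or (p implies p) = 1 or N = 1
((q implies q) or (p implies p)) implies q = 1 implies 1 = 1
q implies (((q implies q) or (p implies p)) implies q) = 1 implies 1 = 1
In K3ʷ: q implies q = 1 implies 1 = 1
p implies p = N implies N = N
(q implies q) or (p implies p) = 1 or N = N
((q implies q) or (p implies p)) implies q = N implies 1 = N
q implies (((q implies q) or (p implies p)) implies q) = 1 implies N = N
They differ because Strong Kleene logic and K3ʷ treat N differently under the binary connectives.

1; N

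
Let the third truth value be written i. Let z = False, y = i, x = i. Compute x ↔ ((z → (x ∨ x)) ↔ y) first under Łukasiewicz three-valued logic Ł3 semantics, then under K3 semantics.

True; i

In Łukasiewicz three-valued logic Ł3: x ∨ x = i ∨ i = i
z → (x ∨ x) = False → i = True
(z → (x ∨ x)) ↔ y = True ↔ i = i
x ↔ ((z → (x ∨ x)) ↔ y) = i ↔ i = True
In K3: x ∨ x = i ∨ i = i
z → (x ∨ x) = False → i = True  [¬False ∨ i]
(z → (x ∨ x)) ↔ y = True ↔ i = i
x ↔ ((z → (x ∨ x)) ↔ y) = i ↔ i = i
They differ because Łukasiewicz three-valued logic Ł3 and K3 treat i differently under implication.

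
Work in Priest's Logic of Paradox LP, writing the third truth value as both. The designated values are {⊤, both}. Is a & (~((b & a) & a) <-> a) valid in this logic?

Countermodel: a=⊤, b=⊤ gives ⊥, which is not designated.

No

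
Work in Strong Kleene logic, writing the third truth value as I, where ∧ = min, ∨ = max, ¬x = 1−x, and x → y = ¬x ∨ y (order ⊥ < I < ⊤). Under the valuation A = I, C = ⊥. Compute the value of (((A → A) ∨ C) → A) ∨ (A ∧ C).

I

A → A = I → I = I
(A → A) ∨ C = I ∨ ⊥ = I
((A → A) ∨ C) → A = I → I = I
A ∧ C = I ∧ ⊥ = ⊥
(((A → A) ∨ C) → A) ∨ (A ∧ C) = I ∨ ⊥ = I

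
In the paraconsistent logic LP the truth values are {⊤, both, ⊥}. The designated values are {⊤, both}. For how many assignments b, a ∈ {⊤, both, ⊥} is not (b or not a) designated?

4

Designated under: (b=both, a=⊤); (b=both, a=both); (b=⊥, a=⊤); (b=⊥, a=both).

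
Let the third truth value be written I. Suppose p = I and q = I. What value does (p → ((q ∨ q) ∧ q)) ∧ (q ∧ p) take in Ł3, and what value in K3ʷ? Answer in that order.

I; I

In Ł3: q ∨ q = I ∨ I = I
(q ∨ q) ∧ q = I ∧ I = I
p → ((q ∨ q) ∧ q) = I → I = True  [min(1, 1−½+½)]
q ∧ p = I ∧ I = I
(p → ((q ∨ q) ∧ q)) ∧ (q ∧ p) = True ∧ I = I
In K3ʷ: q ∨ q = I ∨ I = I
(q ∨ q) ∧ q = I ∧ I = I
p → ((q ∨ q) ∧ q) = I → I = I  [any arg is the third value ⇒ result is the third value]
q ∧ p = I ∧ I = I
(p → ((q ∨ q) ∧ q)) ∧ (q ∧ p) = I ∧ I = I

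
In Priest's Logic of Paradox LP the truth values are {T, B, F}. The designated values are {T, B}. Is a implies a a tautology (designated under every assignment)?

Yes

Every assignment of a over {T, B, F} gives a value in {T, B}.
In particular, with a=B: a implies a = B.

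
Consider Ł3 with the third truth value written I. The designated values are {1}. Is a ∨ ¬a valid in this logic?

Countermodel: a=I gives I, which is not designated.

No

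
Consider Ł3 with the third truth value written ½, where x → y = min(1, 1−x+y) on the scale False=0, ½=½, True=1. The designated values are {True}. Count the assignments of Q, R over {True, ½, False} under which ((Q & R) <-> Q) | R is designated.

6

Of the 9 assignments, 6 give a value in {True}.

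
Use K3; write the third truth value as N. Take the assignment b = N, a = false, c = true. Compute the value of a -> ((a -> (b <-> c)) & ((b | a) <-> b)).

true

b <-> c = N <-> true = N
a -> (b <-> c) = false -> N = true  [~false | N]
b | a = N | false = N
(b | a) <-> b = N <-> N = N
(a -> (b <-> c)) & ((b | a) <-> b) = true & N = N
a -> ((a -> (b <-> c)) & ((b | a) <-> b)) = false -> N = true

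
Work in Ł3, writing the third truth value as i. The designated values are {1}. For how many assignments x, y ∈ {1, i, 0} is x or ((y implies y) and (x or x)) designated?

Designated under: (x=1, y=1); (x=1, y=i); (x=1, y=0).

3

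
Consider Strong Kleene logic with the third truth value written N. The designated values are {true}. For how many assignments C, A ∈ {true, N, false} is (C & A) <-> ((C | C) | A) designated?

Designated under: (C=true, A=true); (C=false, A=false).

2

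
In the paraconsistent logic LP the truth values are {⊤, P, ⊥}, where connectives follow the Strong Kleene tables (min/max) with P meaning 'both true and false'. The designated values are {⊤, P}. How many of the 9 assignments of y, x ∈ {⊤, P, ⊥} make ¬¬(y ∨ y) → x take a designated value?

Of the 9 assignments, 8 give a value in {⊤, P}.

8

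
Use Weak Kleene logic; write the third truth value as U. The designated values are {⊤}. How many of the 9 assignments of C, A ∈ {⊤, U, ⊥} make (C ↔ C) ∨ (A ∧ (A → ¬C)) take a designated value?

Designated under: (C=⊤, A=⊤); (C=⊤, A=⊥); (C=⊥, A=⊤); (C=⊥, A=⊥).

4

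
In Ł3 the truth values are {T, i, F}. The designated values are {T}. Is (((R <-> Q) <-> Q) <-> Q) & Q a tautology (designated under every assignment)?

Countermodel: R=T, Q=i gives i, which is not designated.

No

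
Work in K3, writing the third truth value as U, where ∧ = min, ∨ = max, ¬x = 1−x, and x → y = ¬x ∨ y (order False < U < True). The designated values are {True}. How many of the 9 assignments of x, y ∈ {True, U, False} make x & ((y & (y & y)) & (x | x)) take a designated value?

1

Designated under: (x=True, y=True).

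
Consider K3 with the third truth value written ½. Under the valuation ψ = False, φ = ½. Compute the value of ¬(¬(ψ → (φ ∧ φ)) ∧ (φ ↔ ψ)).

φ ∧ φ = ½ ∧ ½ = ½
ψ → (φ ∧ φ) = False → ½ = True  [¬False ∨ ½]
¬(ψ → (φ ∧ φ)) = ¬True = False
φ ↔ ψ = ½ ↔ False = ½
¬(ψ → (φ ∧ φ)) ∧ (φ ↔ ψ) = False ∧ ½ = False
¬(¬(ψ → (φ ∧ φ)) ∧ (φ ↔ ψ)) = ¬False = True

True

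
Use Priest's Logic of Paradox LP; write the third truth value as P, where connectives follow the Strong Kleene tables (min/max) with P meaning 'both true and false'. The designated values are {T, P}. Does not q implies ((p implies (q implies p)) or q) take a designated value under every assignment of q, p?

Yes

Every assignment of q, p over {T, P, F} gives a value in {T, P}.
In particular, with q=P, p=P: not q implies ((p implies (q implies p)) or q) = P.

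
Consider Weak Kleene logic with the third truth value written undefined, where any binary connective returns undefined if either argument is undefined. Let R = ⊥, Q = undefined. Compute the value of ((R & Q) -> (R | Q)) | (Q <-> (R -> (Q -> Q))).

undefined

R & Q = ⊥ & undefined = undefined
R | Q = ⊥ | undefined = undefined
(R & Q) -> (R | Q) = undefined -> undefined = undefined  [any arg is the third value ⇒ result is the third value]
Q -> Q = undefined -> undefined = undefined
R -> (Q -> Q) = ⊥ -> undefined = undefined
Q <-> (R -> (Q -> Q)) = undefined <-> undefined = undefined
((R & Q) -> (R | Q)) | (Q <-> (R -> (Q -> Q))) = undefined | undefined = undefined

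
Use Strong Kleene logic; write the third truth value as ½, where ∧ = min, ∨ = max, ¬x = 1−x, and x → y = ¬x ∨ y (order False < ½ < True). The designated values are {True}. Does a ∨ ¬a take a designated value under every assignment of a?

No

Countermodel: a=½ gives ½, which is not designated.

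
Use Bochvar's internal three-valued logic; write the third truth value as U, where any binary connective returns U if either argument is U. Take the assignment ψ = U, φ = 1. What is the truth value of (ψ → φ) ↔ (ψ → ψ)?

U

ψ → φ = U → 1 = U  [any arg is the third value ⇒ result is the third value]
ψ → ψ = U → U = U
(ψ → φ) ↔ (ψ → ψ) = U ↔ U = U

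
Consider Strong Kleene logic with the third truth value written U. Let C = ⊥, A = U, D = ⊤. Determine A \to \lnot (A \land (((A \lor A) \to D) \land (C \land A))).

⊤

A \lor A = U \lor U = U
(A \lor A) \to D = U \to ⊤ = ⊤
C \land A = ⊥ \land U = ⊥
((A \lor A) \to D) \land (C \land A) = ⊤ \land ⊥ = ⊥
A \land (((A \lor A) \to D) \land (C \land A)) = U \land ⊥ = ⊥
\lnot (A \land (((A \lor A) \to D) \land (C \land A))) = \lnot ⊥ = ⊤
A \to \lnot (A \land (((A \lor A) \to D) \land (C \land A))) = U \to ⊤ = ⊤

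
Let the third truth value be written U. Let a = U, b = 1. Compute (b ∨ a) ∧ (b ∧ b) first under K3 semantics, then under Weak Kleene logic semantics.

In K3: b ∨ a = 1 ∨ U = 1
b ∧ b = 1 ∧ 1 = 1
(b ∨ a) ∧ (b ∧ b) = 1 ∧ 1 = 1
In Weak Kleene logic: b ∨ a = 1 ∨ U = U
b ∧ b = 1 ∧ 1 = 1
(b ∨ a) ∧ (b ∧ b) = U ∧ 1 = U
They differ because K3 and Weak Kleene logic treat U differently under the binary connectives.

1; U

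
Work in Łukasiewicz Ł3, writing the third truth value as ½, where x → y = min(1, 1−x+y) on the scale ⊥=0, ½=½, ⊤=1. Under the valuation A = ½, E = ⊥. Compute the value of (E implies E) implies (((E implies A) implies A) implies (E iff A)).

E implies E = ⊥ implies ⊥ = ⊤
E implies A = ⊥ implies ½ = ⊤  [min(1, 1−0+½)]
(E implies A) implies A = ⊤ implies ½ = ½
E iff A = ⊥ iff ½ = ½
((E implies A) implies A) implies (E iff A) = ½ implies ½ = ⊤
(E implies E) implies (((E implies A) implies A) implies (E iff A)) = ⊤ implies ⊤ = ⊤

⊤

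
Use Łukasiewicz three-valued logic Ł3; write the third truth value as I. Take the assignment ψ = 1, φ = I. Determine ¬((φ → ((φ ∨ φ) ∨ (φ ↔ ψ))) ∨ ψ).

0

φ ∨ φ = I ∨ I = I
φ ↔ ψ = I ↔ 1 = I  [1 − |½−1|]
(φ ∨ φ) ∨ (φ ↔ ψ) = I ∨ I = I
φ → ((φ ∨ φ) ∨ (φ ↔ ψ)) = I → I = 1
(φ → ((φ ∨ φ) ∨ (φ ↔ ψ))) ∨ ψ = 1 ∨ 1 = 1
¬((φ → ((φ ∨ φ) ∨ (φ ↔ ψ))) ∨ ψ) = ¬1 = 0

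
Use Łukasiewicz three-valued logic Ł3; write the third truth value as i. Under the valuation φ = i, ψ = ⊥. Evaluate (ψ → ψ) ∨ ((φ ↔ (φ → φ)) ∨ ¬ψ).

ψ → ψ = ⊥ → ⊥ = ⊤
φ → φ = i → i = ⊤  [min(1, 1−½+½)]
φ ↔ (φ → φ) = i ↔ ⊤ = i
¬ψ = ¬⊥ = ⊤
(φ ↔ (φ → φ)) ∨ ¬ψ = i ∨ ⊤ = ⊤
(ψ → ψ) ∨ ((φ ↔ (φ → φ)) ∨ ¬ψ) = ⊤ ∨ ⊤ = ⊤

⊤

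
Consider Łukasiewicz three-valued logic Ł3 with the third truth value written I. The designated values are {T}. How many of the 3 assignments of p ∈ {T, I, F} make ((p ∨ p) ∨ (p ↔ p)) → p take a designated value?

1

p=T: T ✓
p=I: I ·
p=F: F ·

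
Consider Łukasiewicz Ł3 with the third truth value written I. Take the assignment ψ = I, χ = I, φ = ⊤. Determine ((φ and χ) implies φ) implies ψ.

I

φ and χ = ⊤ and I = I
(φ and χ) implies φ = I implies ⊤ = ⊤  [min(1, 1−½+1)]
((φ and χ) implies φ) implies ψ = ⊤ implies I = I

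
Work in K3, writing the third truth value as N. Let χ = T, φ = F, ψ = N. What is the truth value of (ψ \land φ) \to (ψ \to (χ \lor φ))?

T

ψ \land φ = N \land F = F
χ \lor φ = T \lor F = T
ψ \to (χ \lor φ) = N \to T = T
(ψ \land φ) \to (ψ \to (χ \lor φ)) = F \to T = T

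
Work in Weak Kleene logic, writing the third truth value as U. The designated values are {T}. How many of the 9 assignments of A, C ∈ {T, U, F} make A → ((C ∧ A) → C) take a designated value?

4

Designated under: (A=T, C=T); (A=T, C=F); (A=F, C=T); (A=F, C=F).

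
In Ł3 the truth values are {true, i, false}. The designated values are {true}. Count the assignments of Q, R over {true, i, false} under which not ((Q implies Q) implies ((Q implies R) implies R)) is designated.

Designated under: (Q=false, R=false).

1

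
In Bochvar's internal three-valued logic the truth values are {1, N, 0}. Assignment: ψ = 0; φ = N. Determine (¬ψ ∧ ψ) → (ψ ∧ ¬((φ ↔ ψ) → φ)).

N

¬ψ = ¬0 = 1
¬ψ ∧ ψ = 1 ∧ 0 = 0
φ ↔ ψ = N ↔ 0 = N
(φ ↔ ψ) → φ = N → N = N  [any arg is the third value ⇒ result is the third value]
¬((φ ↔ ψ) → φ) = ¬N = N
ψ ∧ ¬((φ ↔ ψ) → φ) = 0 ∧ N = N
(¬ψ ∧ ψ) → (ψ ∧ ¬((φ ↔ ψ) → φ)) = 0 → N = N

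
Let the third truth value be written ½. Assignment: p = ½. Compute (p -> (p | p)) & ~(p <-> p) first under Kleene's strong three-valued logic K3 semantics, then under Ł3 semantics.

½; False

In Kleene's strong three-valued logic K3: p | p = ½ | ½ = ½
p -> (p | p) = ½ -> ½ = ½  [~½ | ½]
p <-> p = ½ <-> ½ = ½
~(p <-> p) = ~½ = ½
(p -> (p | p)) & ~(p <-> p) = ½ & ½ = ½
In Ł3: p | p = ½ | ½ = ½
p -> (p | p) = ½ -> ½ = True  [min(1, 1−½+½)]
p <-> p = ½ <-> ½ = True
~(p <-> p) = ~True = False
(p -> (p | p)) & ~(p <-> p) = True & False = False
They differ because Kleene's strong three-valued logic K3 and Ł3 treat ½ differently under implication.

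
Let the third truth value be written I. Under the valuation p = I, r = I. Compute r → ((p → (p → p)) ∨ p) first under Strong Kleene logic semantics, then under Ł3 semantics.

In Strong Kleene logic: p → p = I → I = I
p → (p → p) = I → I = I
(p → (p → p)) ∨ p = I ∨ I = I
r → ((p → (p → p)) ∨ p) = I → I = I
In Ł3: p → p = I → I = ⊤  [min(1, 1−½+½)]
p → (p → p) = I → ⊤ = ⊤
(p → (p → p)) ∨ p = ⊤ ∨ I = ⊤
r → ((p → (p → p)) ∨ p) = I → ⊤ = ⊤
They differ because Strong Kleene logic and Ł3 treat I differently under implication.

I; ⊤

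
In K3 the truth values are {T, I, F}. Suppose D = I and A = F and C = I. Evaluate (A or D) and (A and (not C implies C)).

A or D = F or I = I
not C = not I = I
not C implies C = I implies I = I  [not I or I]
A and (not C implies C) = F and I = F
(A or D) and (A and (not C implies C)) = I and F = F

F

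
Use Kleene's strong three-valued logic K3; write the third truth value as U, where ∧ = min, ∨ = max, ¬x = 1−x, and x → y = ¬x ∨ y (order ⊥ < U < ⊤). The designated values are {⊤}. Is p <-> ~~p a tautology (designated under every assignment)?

No

Countermodel: p=U gives U, which is not designated.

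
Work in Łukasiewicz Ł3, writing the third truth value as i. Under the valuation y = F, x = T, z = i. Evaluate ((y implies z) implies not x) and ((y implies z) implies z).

F

y implies z = F implies i = T
not x = not T = F
(y implies z) implies not x = T implies F = F
y implies z = F implies i = T
(y implies z) implies z = T implies i = i
((y implies z) implies not x) and ((y implies z) implies z) = F and i = F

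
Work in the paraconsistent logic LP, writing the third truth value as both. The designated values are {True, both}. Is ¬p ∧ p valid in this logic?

No

Countermodel: p=True gives False, which is not designated.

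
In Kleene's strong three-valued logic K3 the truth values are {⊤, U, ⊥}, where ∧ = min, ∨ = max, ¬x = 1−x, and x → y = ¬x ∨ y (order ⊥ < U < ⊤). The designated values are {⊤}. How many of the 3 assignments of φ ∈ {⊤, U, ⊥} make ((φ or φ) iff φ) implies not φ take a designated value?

φ=⊤: ⊥ ·
φ=U: U ·
φ=⊥: ⊤ ✓

1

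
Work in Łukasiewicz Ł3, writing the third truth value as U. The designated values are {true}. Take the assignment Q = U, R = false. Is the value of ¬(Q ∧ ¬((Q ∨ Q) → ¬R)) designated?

Yes

Q ∨ Q = U ∨ U = U
¬R = ¬false = true
(Q ∨ Q) → ¬R = U → true = true  [min(1, 1−½+1)]
¬((Q ∨ Q) → ¬R) = ¬true = false
Q ∧ ¬((Q ∨ Q) → ¬R) = U ∧ false = false
¬(Q ∧ ¬((Q ∨ Q) → ¬R)) = ¬false = true
true ∈ {true}.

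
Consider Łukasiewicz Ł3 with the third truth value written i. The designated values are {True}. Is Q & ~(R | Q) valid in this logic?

No

Countermodel: Q=True, R=True gives False, which is not designated.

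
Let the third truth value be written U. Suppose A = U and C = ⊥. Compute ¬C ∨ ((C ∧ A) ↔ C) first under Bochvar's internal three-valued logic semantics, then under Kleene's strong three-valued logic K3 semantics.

U; ⊤

In Bochvar's internal three-valued logic: ¬C = ¬⊥ = ⊤
C ∧ A = ⊥ ∧ U = U
(C ∧ A) ↔ C = U ↔ ⊥ = U
¬C ∨ ((C ∧ A) ↔ C) = ⊤ ∨ U = U
In Kleene's strong three-valued logic K3: ¬C = ¬⊥ = ⊤
C ∧ A = ⊥ ∧ U = ⊥
(C ∧ A) ↔ C = ⊥ ↔ ⊥ = ⊤
¬C ∨ ((C ∧ A) ↔ C) = ⊤ ∨ ⊤ = ⊤
They differ because Bochvar's internal three-valued logic and Kleene's strong three-valued logic K3 treat U differently under the binary connectives.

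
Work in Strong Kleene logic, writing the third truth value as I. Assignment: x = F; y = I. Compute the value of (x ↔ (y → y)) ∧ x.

y → y = I → I = I
x ↔ (y → y) = F ↔ I = I
(x ↔ (y → y)) ∧ x = I ∧ F = F

F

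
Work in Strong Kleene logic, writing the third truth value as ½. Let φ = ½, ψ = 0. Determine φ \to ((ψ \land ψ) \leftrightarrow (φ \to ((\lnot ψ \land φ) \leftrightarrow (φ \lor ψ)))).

½

ψ \land ψ = 0 \land 0 = 0
\lnot ψ = \lnot 0 = 1
\lnot ψ \land φ = 1 \land ½ = ½
φ \lor ψ = ½ \lor 0 = ½
(\lnot ψ \land φ) \leftrightarrow (φ \lor ψ) = ½ \leftrightarrow ½ = ½
φ \to ((\lnot ψ \land φ) \leftrightarrow (φ \lor ψ)) = ½ \to ½ = ½  [\lnot ½ \lor ½]
(ψ \land ψ) \leftrightarrow (φ \to ((\lnot ψ \land φ) \leftrightarrow (φ \lor ψ))) = 0 \leftrightarrow ½ = ½
φ \to ((ψ \land ψ) \leftrightarrow (φ \to ((\lnot ψ \land φ) \leftrightarrow (φ \lor ψ)))) = ½ \to ½ = ½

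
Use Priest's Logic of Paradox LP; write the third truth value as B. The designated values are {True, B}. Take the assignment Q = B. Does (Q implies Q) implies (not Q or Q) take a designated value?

Yes

Q implies Q = B implies B = B
not Q = not B = B
not Q or Q = B or B = B
(Q implies Q) implies (not Q or Q) = B implies B = B
B ∈ {True, B}.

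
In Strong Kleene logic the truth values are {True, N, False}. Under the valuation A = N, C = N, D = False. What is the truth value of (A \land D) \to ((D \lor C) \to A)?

A \land D = N \land False = False
D \lor C = False \lor N = N
(D \lor C) \to A = N \to N = N  [\lnot N \lor N]
(A \land D) \to ((D \lor C) \to A) = False \to N = True

True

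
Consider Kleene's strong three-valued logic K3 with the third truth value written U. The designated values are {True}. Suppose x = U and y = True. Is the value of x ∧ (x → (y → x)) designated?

y → x = True → U = U  [¬True ∨ U]
x → (y → x) = U → U = U
x ∧ (x → (y → x)) = U ∧ U = U
U ∉ {True}.

No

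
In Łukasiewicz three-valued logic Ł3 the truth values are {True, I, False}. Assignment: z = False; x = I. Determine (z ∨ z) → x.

True

z ∨ z = False ∨ False = False
(z ∨ z) → x = False → I = True  [min(1, 1−0+½)]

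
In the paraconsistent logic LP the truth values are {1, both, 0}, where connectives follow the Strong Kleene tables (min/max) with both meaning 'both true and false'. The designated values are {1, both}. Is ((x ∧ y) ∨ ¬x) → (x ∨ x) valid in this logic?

Countermodel: x=0, y=1 gives 0, which is not designated.

No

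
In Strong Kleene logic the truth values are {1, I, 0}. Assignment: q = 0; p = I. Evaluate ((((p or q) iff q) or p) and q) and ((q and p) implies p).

0

p or q = I or 0 = I
(p or q) iff q = I iff 0 = I
((p or q) iff q) or p = I or I = I
(((p or q) iff q) or p) and q = I and 0 = 0
q and p = 0 and I = 0
(q and p) implies p = 0 implies I = 1  [not 0 or I]
((((p or q) iff q) or p) and q) and ((q and p) implies p) = 0 and 1 = 0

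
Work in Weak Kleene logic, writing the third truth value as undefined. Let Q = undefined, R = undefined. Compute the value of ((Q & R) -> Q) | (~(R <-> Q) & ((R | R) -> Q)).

Q & R = undefined & undefined = undefined
(Q & R) -> Q = undefined -> undefined = undefined  [any arg is the third value ⇒ result is the third value]
R <-> Q = undefined <-> undefined = undefined
~(R <-> Q) = ~undefined = undefined
R | R = undefined | undefined = undefined
(R | R) -> Q = undefined -> undefined = undefined
~(R <-> Q) & ((R | R) -> Q) = undefined & undefined = undefined
((Q & R) -> Q) | (~(R <-> Q) & ((R | R) -> Q)) = undefined | undefined = undefined

undefined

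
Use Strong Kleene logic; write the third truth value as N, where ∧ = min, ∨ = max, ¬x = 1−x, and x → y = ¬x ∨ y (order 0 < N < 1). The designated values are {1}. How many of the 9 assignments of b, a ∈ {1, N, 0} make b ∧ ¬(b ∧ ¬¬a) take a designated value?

Designated under: (b=1, a=0).

1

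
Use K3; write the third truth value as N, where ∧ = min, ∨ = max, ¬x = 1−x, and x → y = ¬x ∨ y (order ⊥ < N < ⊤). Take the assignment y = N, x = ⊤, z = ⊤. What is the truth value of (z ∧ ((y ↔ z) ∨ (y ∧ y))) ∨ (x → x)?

y ↔ z = N ↔ ⊤ = N
y ∧ y = N ∧ N = N
(y ↔ z) ∨ (y ∧ y) = N ∨ N = N
z ∧ ((y ↔ z) ∨ (y ∧ y)) = ⊤ ∧ N = N
x → x = ⊤ → ⊤ = ⊤
(z ∧ ((y ↔ z) ∨ (y ∧ y))) ∨ (x → x) = N ∨ ⊤ = ⊤

⊤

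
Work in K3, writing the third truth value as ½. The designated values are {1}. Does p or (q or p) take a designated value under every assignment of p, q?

No

Countermodel: p=½, q=½ gives ½, which is not designated.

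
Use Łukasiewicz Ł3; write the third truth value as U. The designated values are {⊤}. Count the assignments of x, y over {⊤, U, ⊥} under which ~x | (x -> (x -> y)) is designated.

7

Of the 9 assignments, 7 give a value in {⊤}.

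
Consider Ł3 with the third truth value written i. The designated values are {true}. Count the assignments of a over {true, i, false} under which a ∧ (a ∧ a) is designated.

1

a=true: true ✓
a=i: i ·
a=false: false ·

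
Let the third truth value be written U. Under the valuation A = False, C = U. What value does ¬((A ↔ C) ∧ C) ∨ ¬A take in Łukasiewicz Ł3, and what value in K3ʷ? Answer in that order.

In Łukasiewicz Ł3: A ↔ C = False ↔ U = U  [1 − |0−½|]
(A ↔ C) ∧ C = U ∧ U = U
¬((A ↔ C) ∧ C) = ¬U = U
¬A = ¬False = True
¬((A ↔ C) ∧ C) ∨ ¬A = U ∨ True = True
In K3ʷ: A ↔ C = False ↔ U = U
(A ↔ C) ∧ C = U ∧ U = U
¬((A ↔ C) ∧ C) = ¬U = U
¬A = ¬False = True
¬((A ↔ C) ∧ C) ∨ ¬A = U ∨ True = U
They differ because Łukasiewicz Ł3 and K3ʷ treat U differently under the binary connectives.

True; U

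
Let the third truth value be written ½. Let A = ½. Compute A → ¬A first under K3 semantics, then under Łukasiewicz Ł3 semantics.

In K3: ¬A = ¬½ = ½
A → ¬A = ½ → ½ = ½
In Łukasiewicz Ł3: ¬A = ¬½ = ½
A → ¬A = ½ → ½ = ⊤  [min(1, 1−½+½)]
They differ because K3 and Łukasiewicz Ł3 treat ½ differently under implication.

½; ⊤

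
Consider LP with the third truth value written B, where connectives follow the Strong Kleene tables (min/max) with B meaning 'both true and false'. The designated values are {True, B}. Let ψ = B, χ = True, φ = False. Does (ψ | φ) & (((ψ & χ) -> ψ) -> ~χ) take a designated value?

ψ | φ = B | False = B
ψ & χ = B & True = B
(ψ & χ) -> ψ = B -> B = B  [~B | B]
~χ = ~True = False
((ψ & χ) -> ψ) -> ~χ = B -> False = B
(ψ | φ) & (((ψ & χ) -> ψ) -> ~χ) = B & B = B
B ∈ {True, B}.

Yes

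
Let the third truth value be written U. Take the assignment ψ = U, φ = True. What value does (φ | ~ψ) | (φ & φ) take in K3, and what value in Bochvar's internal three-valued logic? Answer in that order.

True; U

In K3: ~ψ = ~U = U
φ | ~ψ = True | U = True
φ & φ = True & True = True
(φ | ~ψ) | (φ & φ) = True | True = True
In Bochvar's internal three-valued logic: ~ψ = ~U = U
φ | ~ψ = True | U = U
φ & φ = True & True = True
(φ | ~ψ) | (φ & φ) = U | True = U
They differ because K3 and Bochvar's internal three-valued logic treat U differently under the binary connectives.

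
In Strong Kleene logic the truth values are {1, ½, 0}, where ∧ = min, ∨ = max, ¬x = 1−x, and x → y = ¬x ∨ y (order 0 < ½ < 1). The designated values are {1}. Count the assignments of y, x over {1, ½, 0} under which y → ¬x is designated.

Of the 9 assignments, 5 give a value in {1}.

5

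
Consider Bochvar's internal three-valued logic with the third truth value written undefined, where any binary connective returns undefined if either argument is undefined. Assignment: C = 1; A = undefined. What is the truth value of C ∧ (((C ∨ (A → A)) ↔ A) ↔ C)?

undefined

A → A = undefined → undefined = undefined  [any arg is the third value ⇒ result is the third value]
C ∨ (A → A) = 1 ∨ undefined = undefined
(C ∨ (A → A)) ↔ A = undefined ↔ undefined = undefined
((C ∨ (A → A)) ↔ A) ↔ C = undefined ↔ 1 = undefined
C ∧ (((C ∨ (A → A)) ↔ A) ↔ C) = 1 ∧ undefined = undefined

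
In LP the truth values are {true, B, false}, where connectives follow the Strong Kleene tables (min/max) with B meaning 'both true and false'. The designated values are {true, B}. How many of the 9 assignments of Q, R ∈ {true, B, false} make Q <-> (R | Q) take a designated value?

Of the 9 assignments, 8 give a value in {true, B}.

8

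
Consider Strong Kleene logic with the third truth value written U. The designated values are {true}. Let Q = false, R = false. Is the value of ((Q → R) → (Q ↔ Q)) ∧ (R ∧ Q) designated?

No

Q → R = false → false = true
Q ↔ Q = false ↔ false = true
(Q → R) → (Q ↔ Q) = true → true = true
R ∧ Q = false ∧ false = false
((Q → R) → (Q ↔ Q)) ∧ (R ∧ Q) = true ∧ false = false
false ∉ {true}.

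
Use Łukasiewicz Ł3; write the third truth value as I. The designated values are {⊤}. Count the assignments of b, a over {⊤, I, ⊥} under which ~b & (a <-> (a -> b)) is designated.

Designated under: (b=⊥, a=I).

1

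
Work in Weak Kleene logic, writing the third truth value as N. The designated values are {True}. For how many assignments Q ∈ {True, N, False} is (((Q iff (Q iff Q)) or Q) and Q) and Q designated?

Q=True: True ✓
Q=N: N ·
Q=False: False ·

1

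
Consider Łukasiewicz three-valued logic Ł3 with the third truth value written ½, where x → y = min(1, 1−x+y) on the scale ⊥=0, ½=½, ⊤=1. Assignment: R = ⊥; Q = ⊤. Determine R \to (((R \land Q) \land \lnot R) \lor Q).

R \land Q = ⊥ \land ⊤ = ⊥
\lnot R = \lnot ⊥ = ⊤
(R \land Q) \land \lnot R = ⊥ \land ⊤ = ⊥
((R \land Q) \land \lnot R) \lor Q = ⊥ \lor ⊤ = ⊤
R \to (((R \land Q) \land \lnot R) \lor Q) = ⊥ \to ⊤ = ⊤

⊤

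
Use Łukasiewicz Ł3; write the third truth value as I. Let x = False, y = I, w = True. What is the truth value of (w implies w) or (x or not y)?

True

w implies w = True implies True = True
not y = not I = I
x or not y = False or I = I
(w implies w) or (x or not y) = True or I = True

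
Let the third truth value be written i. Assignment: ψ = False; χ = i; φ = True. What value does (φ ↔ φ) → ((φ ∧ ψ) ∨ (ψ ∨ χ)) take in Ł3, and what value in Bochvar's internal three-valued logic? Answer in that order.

In Ł3: φ ↔ φ = True ↔ True = True
φ ∧ ψ = True ∧ False = False
ψ ∨ χ = False ∨ i = i
(φ ∧ ψ) ∨ (ψ ∨ χ) = False ∨ i = i
(φ ↔ φ) → ((φ ∧ ψ) ∨ (ψ ∨ χ)) = True → i = i  [min(1, 1−1+½)]
In Bochvar's internal three-valued logic: φ ↔ φ = True ↔ True = True
φ ∧ ψ = True ∧ False = False
ψ ∨ χ = False ∨ i = i
(φ ∧ ψ) ∨ (ψ ∨ χ) = False ∨ i = i
(φ ↔ φ) → ((φ ∧ ψ) ∨ (ψ ∨ χ)) = True → i = i  [any arg is the third value ⇒ result is the third value]

i; i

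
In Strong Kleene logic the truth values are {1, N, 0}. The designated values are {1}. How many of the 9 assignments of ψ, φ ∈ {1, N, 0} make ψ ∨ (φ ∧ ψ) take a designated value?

3

Designated under: (ψ=1, φ=1); (ψ=1, φ=N); (ψ=1, φ=0).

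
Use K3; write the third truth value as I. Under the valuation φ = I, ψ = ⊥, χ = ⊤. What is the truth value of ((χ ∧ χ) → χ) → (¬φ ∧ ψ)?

χ ∧ χ = ⊤ ∧ ⊤ = ⊤
(χ ∧ χ) → χ = ⊤ → ⊤ = ⊤
¬φ = ¬I = I
¬φ ∧ ψ = I ∧ ⊥ = ⊥
((χ ∧ χ) → χ) → (¬φ ∧ ψ) = ⊤ → ⊥ = ⊥

⊥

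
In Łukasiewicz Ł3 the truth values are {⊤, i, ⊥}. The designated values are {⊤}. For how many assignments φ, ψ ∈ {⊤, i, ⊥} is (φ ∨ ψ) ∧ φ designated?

3

Designated under: (φ=⊤, ψ=⊤); (φ=⊤, ψ=i); (φ=⊤, ψ=⊥).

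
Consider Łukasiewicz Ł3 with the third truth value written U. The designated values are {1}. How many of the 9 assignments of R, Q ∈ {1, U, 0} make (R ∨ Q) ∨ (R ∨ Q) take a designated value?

Of the 9 assignments, 5 give a value in {1}.

5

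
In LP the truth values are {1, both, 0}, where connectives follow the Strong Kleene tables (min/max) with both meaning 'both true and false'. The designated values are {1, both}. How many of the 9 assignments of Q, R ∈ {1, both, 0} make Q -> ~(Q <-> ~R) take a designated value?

Of the 9 assignments, 8 give a value in {1, both}.

8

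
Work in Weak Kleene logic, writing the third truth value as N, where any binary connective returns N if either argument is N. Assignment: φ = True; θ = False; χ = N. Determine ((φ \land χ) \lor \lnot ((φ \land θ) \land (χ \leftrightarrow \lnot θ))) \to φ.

N

φ \land χ = True \land N = N
φ \land θ = True \land False = False
\lnot θ = \lnot False = True
χ \leftrightarrow \lnot θ = N \leftrightarrow True = N
(φ \land θ) \land (χ \leftrightarrow \lnot θ) = False \land N = N
\lnot ((φ \land θ) \land (χ \leftrightarrow \lnot θ)) = \lnot N = N
(φ \land χ) \lor \lnot ((φ \land θ) \land (χ \leftrightarrow \lnot θ)) = N \lor N = N
((φ \land χ) \lor \lnot ((φ \land θ) \land (χ \leftrightarrow \lnot θ))) \to φ = N \to True = N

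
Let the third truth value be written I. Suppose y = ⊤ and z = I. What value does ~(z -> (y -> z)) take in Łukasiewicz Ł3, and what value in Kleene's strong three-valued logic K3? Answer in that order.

In Łukasiewicz Ł3: y -> z = ⊤ -> I = I
z -> (y -> z) = I -> I = ⊤
~(z -> (y -> z)) = ~⊤ = ⊥
In Kleene's strong three-valued logic K3: y -> z = ⊤ -> I = I  [~⊤ | I]
z -> (y -> z) = I -> I = I
~(z -> (y -> z)) = ~I = I
They differ because Łukasiewicz Ł3 and Kleene's strong three-valued logic K3 treat I differently under implication.

⊥; I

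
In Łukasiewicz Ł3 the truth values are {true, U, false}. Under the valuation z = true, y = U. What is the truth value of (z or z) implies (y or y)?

U

z or z = true or true = true
y or y = U or U = U
(z or z) implies (y or y) = true implies U = U  [min(1, 1−1+½)]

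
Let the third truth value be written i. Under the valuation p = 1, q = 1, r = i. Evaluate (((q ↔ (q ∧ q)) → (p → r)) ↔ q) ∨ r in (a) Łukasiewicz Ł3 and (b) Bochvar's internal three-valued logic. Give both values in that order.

i; i

In Łukasiewicz Ł3: q ∧ q = 1 ∧ 1 = 1
q ↔ (q ∧ q) = 1 ↔ 1 = 1
p → r = 1 → i = i  [min(1, 1−1+½)]
(q ↔ (q ∧ q)) → (p → r) = 1 → i = i
((q ↔ (q ∧ q)) → (p → r)) ↔ q = i ↔ 1 = i
(((q ↔ (q ∧ q)) → (p → r)) ↔ q) ∨ r = i ∨ i = i
In Bochvar's internal three-valued logic: q ∧ q = 1 ∧ 1 = 1
q ↔ (q ∧ q) = 1 ↔ 1 = 1
p → r = 1 → i = i  [any arg is the third value ⇒ result is the third value]
(q ↔ (q ∧ q)) → (p → r) = 1 → i = i
((q ↔ (q ∧ q)) → (p → r)) ↔ q = i ↔ 1 = i
(((q ↔ (q ∧ q)) → (p → r)) ↔ q) ∨ r = i ∨ i = i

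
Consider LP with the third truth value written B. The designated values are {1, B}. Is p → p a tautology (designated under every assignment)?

Every assignment of p over {1, B, 0} gives a value in {1, B}.
In particular, with p=B: p → p = B.

Yes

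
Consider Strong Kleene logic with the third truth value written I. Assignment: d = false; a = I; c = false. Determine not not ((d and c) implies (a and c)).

d and c = false and false = false
a and c = I and false = false
(d and c) implies (a and c) = false implies false = true
not ((d and c) implies (a and c)) = not true = false
not not ((d and c) implies (a and c)) = not false = true

true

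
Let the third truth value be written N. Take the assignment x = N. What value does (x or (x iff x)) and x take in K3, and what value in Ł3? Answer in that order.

In K3: x iff x = N iff N = N
x or (x iff x) = N or N = N
(x or (x iff x)) and x = N and N = N
In Ł3: x iff x = N iff N = T  [1 − |½−½|]
x or (x iff x) = N or T = T
(x or (x iff x)) and x = T and N = N

N; N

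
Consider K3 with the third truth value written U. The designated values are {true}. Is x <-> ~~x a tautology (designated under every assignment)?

Countermodel: x=U gives U, which is not designated.

No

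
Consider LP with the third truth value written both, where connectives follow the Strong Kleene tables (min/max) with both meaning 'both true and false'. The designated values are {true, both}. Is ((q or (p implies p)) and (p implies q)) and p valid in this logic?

No

Countermodel: q=true, p=false gives false, which is not designated.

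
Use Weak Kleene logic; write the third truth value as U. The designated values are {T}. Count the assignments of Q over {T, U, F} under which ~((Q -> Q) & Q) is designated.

Q=T: F ·
Q=U: U ·
Q=F: T ✓

1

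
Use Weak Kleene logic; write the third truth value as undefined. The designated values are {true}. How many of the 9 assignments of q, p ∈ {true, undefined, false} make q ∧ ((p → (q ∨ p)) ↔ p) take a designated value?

1

Designated under: (q=true, p=true).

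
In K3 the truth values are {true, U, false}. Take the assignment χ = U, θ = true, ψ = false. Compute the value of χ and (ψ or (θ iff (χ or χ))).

U

χ or χ = U or U = U
θ iff (χ or χ) = true iff U = U
ψ or (θ iff (χ or χ)) = false or U = U
χ and (ψ or (θ iff (χ or χ))) = U and U = U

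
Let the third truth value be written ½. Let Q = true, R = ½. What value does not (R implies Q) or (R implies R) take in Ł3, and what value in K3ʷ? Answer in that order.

true; ½

In Ł3: R implies Q = ½ implies true = true  [min(1, 1−½+1)]
not (R implies Q) = not true = false
R implies R = ½ implies ½ = true
not (R implies Q) or (R implies R) = false or true = true
In K3ʷ: R implies Q = ½ implies true = ½
not (R implies Q) = not ½ = ½
R implies R = ½ implies ½ = ½
not (R implies Q) or (R implies R) = ½ or ½ = ½
They differ because Ł3 and K3ʷ treat ½ differently under the binary connectives.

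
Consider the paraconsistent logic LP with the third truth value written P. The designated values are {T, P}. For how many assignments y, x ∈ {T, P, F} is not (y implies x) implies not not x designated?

8

Of the 9 assignments, 8 give a value in {T, P}.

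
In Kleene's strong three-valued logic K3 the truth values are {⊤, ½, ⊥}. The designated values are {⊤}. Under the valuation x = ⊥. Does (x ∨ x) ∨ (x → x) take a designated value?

x ∨ x = ⊥ ∨ ⊥ = ⊥
x → x = ⊥ → ⊥ = ⊤
(x ∨ x) ∨ (x → x) = ⊥ ∨ ⊤ = ⊤
⊤ ∈ {⊤}.

Yes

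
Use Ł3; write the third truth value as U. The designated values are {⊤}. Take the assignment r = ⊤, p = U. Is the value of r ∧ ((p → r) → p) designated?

p → r = U → ⊤ = ⊤  [min(1, 1−½+1)]
(p → r) → p = ⊤ → U = U
r ∧ ((p → r) → p) = ⊤ ∧ U = U
U ∉ {⊤}.

No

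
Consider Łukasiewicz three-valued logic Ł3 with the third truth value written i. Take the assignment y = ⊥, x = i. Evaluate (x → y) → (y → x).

x → y = i → ⊥ = i
y → x = ⊥ → i = ⊤
(x → y) → (y → x) = i → ⊤ = ⊤

⊤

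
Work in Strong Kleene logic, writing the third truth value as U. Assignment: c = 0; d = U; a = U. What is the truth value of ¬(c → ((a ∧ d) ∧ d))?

a ∧ d = U ∧ U = U
(a ∧ d) ∧ d = U ∧ U = U
c → ((a ∧ d) ∧ d) = 0 → U = 1
¬(c → ((a ∧ d) ∧ d)) = ¬1 = 0

0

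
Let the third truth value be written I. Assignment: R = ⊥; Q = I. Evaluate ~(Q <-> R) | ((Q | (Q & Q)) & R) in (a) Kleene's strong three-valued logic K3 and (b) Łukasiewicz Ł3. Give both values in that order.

I; I

In Kleene's strong three-valued logic K3: Q <-> R = I <-> ⊥ = I
~(Q <-> R) = ~I = I
Q & Q = I & I = I
Q | (Q & Q) = I | I = I
(Q | (Q & Q)) & R = I & ⊥ = ⊥
~(Q <-> R) | ((Q | (Q & Q)) & R) = I | ⊥ = I
In Łukasiewicz Ł3: Q <-> R = I <-> ⊥ = I  [1 − |½−0|]
~(Q <-> R) = ~I = I
Q & Q = I & I = I
Q | (Q & Q) = I | I = I
(Q | (Q & Q)) & R = I & ⊥ = ⊥
~(Q <-> R) | ((Q | (Q & Q)) & R) = I | ⊥ = I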